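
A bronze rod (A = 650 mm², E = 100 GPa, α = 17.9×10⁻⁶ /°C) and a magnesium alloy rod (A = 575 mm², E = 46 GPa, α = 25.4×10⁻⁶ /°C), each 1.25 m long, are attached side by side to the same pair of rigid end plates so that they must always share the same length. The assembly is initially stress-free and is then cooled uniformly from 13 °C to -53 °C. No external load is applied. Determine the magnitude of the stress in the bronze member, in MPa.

σ ≈ 14.3 MPa (compressive)

The magnesium alloy has the larger α, so on cooling it would change length more than the bronze if both were free. The rigid plates force a common final length, so the magnesium alloy is put into tension and the bronze into compression, with equal and opposite forces P (no external load).
Compatibility of the two members (thermal + elastic change equal): (α₁ − α₂)ΔT = P·[1/(A₁E₁) + 1/(A₂E₂)].
|α₁ − α₂|·ΔT = 7.5×10⁻⁶ × 66 = 0.000495.
1/(A₁E₁) + 1/(A₂E₂) = 1/(650×100×10³) + 1/(575×46×10³) = 5.319×10⁻⁸ N⁻¹.
P = 0.000495 / 5.319×10⁻⁸ = 9306 N = 9.306 kN.
σ_{bronze} = P/A₁ = 9306/650 = 14.32 MPa, compressive.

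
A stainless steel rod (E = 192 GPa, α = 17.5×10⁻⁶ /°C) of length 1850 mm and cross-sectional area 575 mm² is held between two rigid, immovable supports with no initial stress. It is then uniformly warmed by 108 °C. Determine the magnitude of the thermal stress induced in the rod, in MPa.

σ ≈ 363 MPa (compressive)

With length fixed, the mechanical strain must cancel the thermal strain αΔT = 17.5×10⁻⁶ × 108 = 1890×10⁻⁶.
The stress required to suppress this strain is σ = Eε = 192×10³ × 1890×10⁻⁶ = 362.9 MPa, compressive since the rod is trying to expand.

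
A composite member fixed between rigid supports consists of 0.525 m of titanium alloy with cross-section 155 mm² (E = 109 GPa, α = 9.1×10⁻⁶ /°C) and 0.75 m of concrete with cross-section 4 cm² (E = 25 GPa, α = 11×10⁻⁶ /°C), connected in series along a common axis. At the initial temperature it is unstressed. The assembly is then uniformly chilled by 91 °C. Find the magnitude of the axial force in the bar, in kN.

Free thermal contraction of the whole bar: Σ αᵢΔT Lᵢ = 9.1×10⁻⁶×91×525 + 11×10⁻⁶×91×750 = 1.186 mm.
The walls prevent any net length change, so an axial force P (same in every segment) develops. Compatibility: P · Σ Lᵢ/(AᵢEᵢ) = δ_free.
The series flexibility is Σ Lᵢ/(AᵢEᵢ) = 525/(155×109×10³) + 750/(400×25×10³) = 0.0001061 mm/N.
So P = 1.186 / 0.0001061 = 11.18 kN, tensile.

P ≈ 11.2 kN (tensile)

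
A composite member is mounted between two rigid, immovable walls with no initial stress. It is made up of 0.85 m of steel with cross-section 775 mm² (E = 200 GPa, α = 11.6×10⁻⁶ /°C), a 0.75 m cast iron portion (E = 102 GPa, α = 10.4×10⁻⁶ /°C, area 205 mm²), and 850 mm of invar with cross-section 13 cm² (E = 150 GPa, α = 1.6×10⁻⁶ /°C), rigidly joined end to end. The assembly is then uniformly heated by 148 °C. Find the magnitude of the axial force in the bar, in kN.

Free thermal expansion of the whole bar: Σ αᵢΔT Lᵢ = 11.6×10⁻⁶×148×850 + 10.4×10⁻⁶×148×750 + 1.6×10⁻⁶×148×850 = 2.815 mm.
The rigid supports impose zero overall length change; the single axial force P common to all segments must satisfy P Σ Lᵢ/(AᵢEᵢ) = δ_free.
The series flexibility is Σ Lᵢ/(AᵢEᵢ) = 850/(775×200×10³) + 750/(205×102×10³) + 850/(1300×150×10³) = 4.571×10⁻⁵ mm/N.
So P = 2.815 / 4.571×10⁻⁵ = 61.58 kN, compressive.

P ≈ 61.6 kN (compressive)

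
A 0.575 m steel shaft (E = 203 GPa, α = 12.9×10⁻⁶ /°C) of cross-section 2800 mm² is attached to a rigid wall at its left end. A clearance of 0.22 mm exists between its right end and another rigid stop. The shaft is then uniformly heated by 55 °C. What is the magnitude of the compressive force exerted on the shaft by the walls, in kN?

P ≈ 186 kN

If the wall were absent the shaft would grow by αΔT L = 12.9×10⁻⁶ × 55 × 575 = 0.408 mm.
After closing the 0.22 mm clearance, 0.408 − 0.22 = 0.188 mm of expansion remains to be suppressed by the wall.
So σ = E(δ_free − g)/L = 203×10³ × 0.188/575 = 66.36 MPa.
P = σA = 66.36 × 2800 = 185.8 kN.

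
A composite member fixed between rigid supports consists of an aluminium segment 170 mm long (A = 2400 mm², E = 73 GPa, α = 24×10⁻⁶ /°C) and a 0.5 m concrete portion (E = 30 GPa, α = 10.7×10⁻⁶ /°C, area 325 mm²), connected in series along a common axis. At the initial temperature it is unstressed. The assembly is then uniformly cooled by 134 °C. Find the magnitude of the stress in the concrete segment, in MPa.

σ ≈ 74.4 MPa (tensile)

With the walls removed the bar would change length by δ_free = Σ αᵢΔT Lᵢ = 24×10⁻⁶×134×170 + 10.7×10⁻⁶×134×500 = 1.264 mm.
The walls prevent any net length change, so an axial force P (same in every segment) develops. Compatibility: P · Σ Lᵢ/(AᵢEᵢ) = δ_free.
Σ Lᵢ/(AᵢEᵢ) = 170/(2400×73×10³) + 500/(325×30×10³) = 5.225×10⁻⁵ mm/N.
So P = 1.264 / 5.225×10⁻⁵ = 24.18 kN, tensile.
σ_{concrete} = P / A = 24180 / 325 = 74.41 MPa.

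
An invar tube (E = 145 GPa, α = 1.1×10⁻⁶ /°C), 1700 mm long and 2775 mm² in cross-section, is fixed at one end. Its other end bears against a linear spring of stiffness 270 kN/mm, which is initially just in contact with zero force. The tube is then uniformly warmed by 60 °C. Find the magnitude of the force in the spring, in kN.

P ≈ 14.2 kN

If the spring were absent the tube would lengthen by αΔT L = 1.1×10⁻⁶ × 60 × 1700 = 0.1122 mm.
With a force P in the spring, the elastic change of the tube is PL/(AE) and that of the spring is P/k; compatibility requires their sum to equal δ_free.
So P = δ_free / [L/(AE) + 1/k] = 0.1122 / [ 1700/(2775×145×10³) + 1/(270×10³) ].
P = 0.1122 / 7.929×10⁻⁶ = 14150 N.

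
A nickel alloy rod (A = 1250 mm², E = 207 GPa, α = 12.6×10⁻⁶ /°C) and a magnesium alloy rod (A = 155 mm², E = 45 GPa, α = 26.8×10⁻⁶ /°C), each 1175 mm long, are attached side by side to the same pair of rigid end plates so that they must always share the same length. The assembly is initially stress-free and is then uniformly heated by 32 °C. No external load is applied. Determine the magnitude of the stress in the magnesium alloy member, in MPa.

σ ≈ 19.9 MPa (compressive)

Equilibrium of a rigid end plate with no external load gives equal and opposite internal forces ±P in the two members. Since α_{magnesium alloy} > α_{nickel alloy}, heating drives the magnesium alloy into compression and the nickel alloy into tension.
Setting the final lengths equal and cancelling L: (α₁ − α₂)ΔT = P/(A₁E₁) + P/(A₂E₂).
|α₁ − α₂|·ΔT = 14.2×10⁻⁶ × 32 = 0.0004544.
1/(A₁E₁) + 1/(A₂E₂) = 1/(1250×207×10³) + 1/(155×45×10³) = 1.472×10⁻⁷ N⁻¹.
So P = 0.0004544 / 1.472×10⁻⁷ = 3.086 kN.
σ_{magnesium alloy} = P/A₂ = 3086/155 = 19.91 MPa, compressive.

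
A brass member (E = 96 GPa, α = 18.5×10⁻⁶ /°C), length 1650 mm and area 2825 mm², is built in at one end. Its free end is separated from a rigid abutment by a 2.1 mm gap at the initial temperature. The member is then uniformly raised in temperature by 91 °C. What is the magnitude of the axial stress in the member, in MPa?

σ ≈ 39.4 MPa (compressive)

Unrestrained expansion: δ_free = αΔT L = 18.5×10⁻⁶ × 91 × 1650 = 2.778 mm.
After closing the 2.1 mm clearance, 2.778 − 2.1 = 0.6778 mm of expansion remains to be suppressed by the wall.
That suppressed elongation corresponds to σ = E·Δ/L = 96×10³ × 0.6778/1650 = 39.43 MPa.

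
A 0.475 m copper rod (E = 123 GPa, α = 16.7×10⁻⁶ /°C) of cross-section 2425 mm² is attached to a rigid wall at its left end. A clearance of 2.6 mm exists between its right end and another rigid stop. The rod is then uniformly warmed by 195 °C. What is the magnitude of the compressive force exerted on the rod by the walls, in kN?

Free thermal elongation = αΔT L = 16.7×10⁻⁶ × 195 × 475 = 1.547 mm.
This is smaller than the 2.6 mm clearance, so the rod expands freely without reaching the stop — the stress is zero.

P ≈ 0 kN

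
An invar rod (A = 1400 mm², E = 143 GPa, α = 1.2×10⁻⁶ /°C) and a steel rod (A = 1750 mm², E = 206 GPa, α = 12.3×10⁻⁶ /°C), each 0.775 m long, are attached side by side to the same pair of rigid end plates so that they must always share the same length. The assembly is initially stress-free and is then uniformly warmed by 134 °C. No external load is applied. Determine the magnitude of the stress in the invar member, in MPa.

The steel has the larger α, so on heating it would change length more than the invar if both were free. The rigid plates force a common final length, so the steel is put into compression and the invar into tension, with equal and opposite forces P (no external load).
Compatibility of the two members (thermal + elastic change equal): (α₁ − α₂)ΔT = P·[1/(A₁E₁) + 1/(A₂E₂)].
|α₁ − α₂|·ΔT = 11.1×10⁻⁶ × 134 = 0.001487.
1/(A₁E₁) + 1/(A₂E₂) = 1/(1400×143×10³) + 1/(1750×206×10³) = 7.769×10⁻⁹ N⁻¹.
P = 0.001487 / 7.769×10⁻⁹ = 191500 N = 191.5 kN.
σ_{invar} = P/A₁ = 191500/1400 = 136.8 MPa, tensile.

σ ≈ 137 MPa (tensile)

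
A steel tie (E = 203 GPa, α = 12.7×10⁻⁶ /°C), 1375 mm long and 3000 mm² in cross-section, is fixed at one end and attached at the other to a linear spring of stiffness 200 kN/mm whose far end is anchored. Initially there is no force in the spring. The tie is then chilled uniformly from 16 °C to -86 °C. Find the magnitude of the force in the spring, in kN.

P ≈ 245 kN

Free thermal contraction: δ_free = αΔT L = 12.7×10⁻⁶ × 102 × 1375 = 1.781 mm.
Let P be the tensile force in the spring. The tie extends elastically by PL/(AE) and the spring stretches by P/k; together these equal δ_free.
P [ L/(AE) + 1/k ] = δ_free → P [ 1375/(3000×203×10³) + 1/(200×10³) ] = 1.781.
P = 1.781 / 7.258×10⁻⁶ = 245400 N.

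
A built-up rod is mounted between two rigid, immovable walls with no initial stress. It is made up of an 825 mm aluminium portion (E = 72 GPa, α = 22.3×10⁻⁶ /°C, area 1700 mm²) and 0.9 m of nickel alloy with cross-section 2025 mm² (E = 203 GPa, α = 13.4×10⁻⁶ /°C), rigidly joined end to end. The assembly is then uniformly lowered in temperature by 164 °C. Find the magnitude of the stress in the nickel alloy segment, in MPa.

σ ≈ 276 MPa (tensile)

If the supports were absent, the total length change would be Σ αᵢΔT Lᵢ = 22.3×10⁻⁶×164×825 + 13.4×10⁻⁶×164×900 = 4.995 mm.
The walls prevent any net length change, so an axial force P (same in every segment) develops. Compatibility: P · Σ Lᵢ/(AᵢEᵢ) = δ_free.
The series flexibility is Σ Lᵢ/(AᵢEᵢ) = 825/(1700×72×10³) + 900/(2025×203×10³) = 8.93×10⁻⁶ mm/N.
So P = 4.995 / 8.93×10⁻⁶ = 559.4 kN, tensile.
σ_{nickel alloy} = P / A = 559400 / 2025 = 276.2 MPa.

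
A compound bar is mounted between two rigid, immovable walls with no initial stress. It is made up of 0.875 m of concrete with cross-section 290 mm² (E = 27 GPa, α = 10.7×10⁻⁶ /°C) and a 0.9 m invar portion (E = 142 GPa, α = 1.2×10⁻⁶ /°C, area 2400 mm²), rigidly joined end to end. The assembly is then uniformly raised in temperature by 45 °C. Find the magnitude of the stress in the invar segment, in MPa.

σ ≈ 1.71 MPa (compressive)

With the walls removed the bar would change length by δ_free = Σ αᵢΔT Lᵢ = 10.7×10⁻⁶×45×875 + 1.2×10⁻⁶×45×900 = 0.4699 mm.
Since the ends are fixed, an axial force P builds up, equal in every segment, with P · Σ Lᵢ/(AᵢEᵢ) = δ_free.
Σ Lᵢ/(AᵢEᵢ) = 875/(290×27×10³) + 900/(2400×142×10³) = 0.0001144 mm/N.
So P = 0.4699 / 0.0001144 = 4.108 kN, compressive.
σ_{invar} = P / A = 4108 / 2400 = 1.712 MPa.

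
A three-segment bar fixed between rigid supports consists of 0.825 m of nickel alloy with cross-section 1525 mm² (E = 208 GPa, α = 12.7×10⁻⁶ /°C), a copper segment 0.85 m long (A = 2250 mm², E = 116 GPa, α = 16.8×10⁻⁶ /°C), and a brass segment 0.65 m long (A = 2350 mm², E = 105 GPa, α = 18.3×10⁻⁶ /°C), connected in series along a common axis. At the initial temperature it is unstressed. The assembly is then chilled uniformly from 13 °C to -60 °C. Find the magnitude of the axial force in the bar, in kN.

P ≈ 315 kN (tensile)

If the supports were absent, the total length change would be Σ αᵢΔT Lᵢ = 12.7×10⁻⁶×73×825 + 16.8×10⁻⁶×73×850 + 18.3×10⁻⁶×73×650 = 2.676 mm.
The walls prevent any net length change, so an axial force P (same in every segment) develops. Compatibility: P · Σ Lᵢ/(AᵢEᵢ) = δ_free.
The series flexibility is Σ Lᵢ/(AᵢEᵢ) = 825/(1525×208×10³) + 850/(2250×116×10³) + 650/(2350×105×10³) = 8.492×10⁻⁶ mm/N.
Hence P = δ_free / Σ(L/AE) = 2.676/8.492×10⁻⁶ = 315.1 kN (tensile).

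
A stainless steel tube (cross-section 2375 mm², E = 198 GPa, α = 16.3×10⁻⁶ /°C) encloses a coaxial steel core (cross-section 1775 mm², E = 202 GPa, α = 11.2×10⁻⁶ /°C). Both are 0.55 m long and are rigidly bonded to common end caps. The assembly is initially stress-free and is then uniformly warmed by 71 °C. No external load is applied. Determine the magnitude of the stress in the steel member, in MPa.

Both members must finish at the same length. With the larger α, the stainless steel tends to over-expand; the plates restrain it, putting the stainless steel in compression and the steel in tension. With no external load the two internal forces are equal and opposite, magnitude P.
Compatibility of the two members (thermal + elastic change equal): (α₁ − α₂)ΔT = P·[1/(A₁E₁) + 1/(A₂E₂)].
|α₁ − α₂|·ΔT = 5.1×10⁻⁶ × 71 = 0.0003621.
1/(A₁E₁) + 1/(A₂E₂) = 1/(2375×198×10³) + 1/(1775×202×10³) = 4.916×10⁻⁹ N⁻¹.
P = 0.0003621 / 4.916×10⁻⁹ = 73660 N = 73.66 kN.
σ_{steel} = P/A₂ = 73660/1775 = 41.5 MPa, tensile.

σ ≈ 41.5 MPa (tensile)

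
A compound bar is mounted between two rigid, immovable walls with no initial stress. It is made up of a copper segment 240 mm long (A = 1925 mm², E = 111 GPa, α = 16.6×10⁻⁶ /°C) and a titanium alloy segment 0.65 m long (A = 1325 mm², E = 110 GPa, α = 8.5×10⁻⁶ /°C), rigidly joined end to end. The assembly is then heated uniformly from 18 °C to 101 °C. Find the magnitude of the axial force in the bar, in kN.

If the supports were absent, the total length change would be Σ αᵢΔT Lᵢ = 16.6×10⁻⁶×83×240 + 8.5×10⁻⁶×83×650 = 0.7892 mm.
Since the ends are fixed, an axial force P builds up, equal in every segment, with P · Σ Lᵢ/(AᵢEᵢ) = δ_free.
Σ Lᵢ/(AᵢEᵢ) = 240/(1925×111×10³) + 650/(1325×110×10³) = 5.583×10⁻⁶ mm/N.
Hence P = δ_free / Σ(L/AE) = 0.7892/5.583×10⁻⁶ = 141.4 kN (compressive).

P ≈ 141 kN (compressive)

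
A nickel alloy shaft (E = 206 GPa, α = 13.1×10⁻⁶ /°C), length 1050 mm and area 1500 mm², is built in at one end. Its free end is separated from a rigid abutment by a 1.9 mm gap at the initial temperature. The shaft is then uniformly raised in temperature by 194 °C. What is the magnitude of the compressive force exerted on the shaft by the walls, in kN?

If the wall were absent the shaft would grow by αΔT L = 13.1×10⁻⁶ × 194 × 1050 = 2.668 mm.
This exceeds the 1.9 mm gap, so the wall pushes back. The portion of expansion that must be recovered elastically is δ_free − gap = 2.668 − 1.9 = 0.7685 mm.
That suppressed elongation corresponds to σ = E·Δ/L = 206×10³ × 0.7685/1050 = 150.8 MPa.
Force on the wall = σA = 150.8 × 1500 mm² = 226.1 kN.

P ≈ 226 kN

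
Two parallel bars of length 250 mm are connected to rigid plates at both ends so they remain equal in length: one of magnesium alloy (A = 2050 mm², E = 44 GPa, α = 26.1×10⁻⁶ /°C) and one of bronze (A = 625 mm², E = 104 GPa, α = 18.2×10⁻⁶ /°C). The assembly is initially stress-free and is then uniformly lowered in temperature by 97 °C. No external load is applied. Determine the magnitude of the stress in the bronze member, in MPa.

σ ≈ 46.3 MPa (compressive)

The magnesium alloy has the larger α, so on cooling it would change length more than the bronze if both were free. The rigid plates force a common final length, so the magnesium alloy is put into tension and the bronze into compression, with equal and opposite forces P (no external load).
Equating the net (thermal + elastic) strains gives |α₁ − α₂|·ΔT = P·[1/(A₁E₁) + 1/(A₂E₂)].
|α₁ − α₂|·ΔT = 7.9×10⁻⁶ × 97 = 0.0007663.
1/(A₁E₁) + 1/(A₂E₂) = 1/(2050×44×10³) + 1/(625×104×10³) = 2.647×10⁻⁸ N⁻¹.
So P = 0.0007663 / 2.647×10⁻⁸ = 28.95 kN.
σ_{bronze} = P/A₂ = 28950/625 = 46.32 MPa, compressive.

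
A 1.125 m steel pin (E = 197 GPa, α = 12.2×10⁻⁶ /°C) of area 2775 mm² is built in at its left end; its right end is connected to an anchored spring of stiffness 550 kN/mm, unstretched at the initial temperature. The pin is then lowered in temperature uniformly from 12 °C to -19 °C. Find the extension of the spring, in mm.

Free thermal contraction: δ_free = αΔT L = 12.2×10⁻⁶ × 31 × 1125 = 0.4255 mm.
With a force P in the spring, the elastic change of the pin is PL/(AE) and that of the spring is P/k; compatibility requires their sum to equal δ_free.
P [ L/(AE) + 1/k ] = δ_free → P [ 1125/(2775×197×10³) + 1/(550×10³) ] = 0.4255.
P = 0.4255 / 3.876×10⁻⁶ = 109800 N.
Spring extension = P/k = 109800/(550×10³) = 0.1996 mm.

δ ≈ 0.2 mm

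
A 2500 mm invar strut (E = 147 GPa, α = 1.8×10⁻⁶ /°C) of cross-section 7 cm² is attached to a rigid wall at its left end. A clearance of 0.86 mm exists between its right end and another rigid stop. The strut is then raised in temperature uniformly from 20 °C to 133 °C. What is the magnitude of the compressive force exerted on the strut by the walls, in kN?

If the wall were absent the strut would grow by αΔT L = 1.8×10⁻⁶ × 113 × 2500 = 0.5085 mm.
Since δ_free = 0.508 mm is less than the 0.86 mm gap, the strut never touches the wall. No axial force develops.

P ≈ 0 kN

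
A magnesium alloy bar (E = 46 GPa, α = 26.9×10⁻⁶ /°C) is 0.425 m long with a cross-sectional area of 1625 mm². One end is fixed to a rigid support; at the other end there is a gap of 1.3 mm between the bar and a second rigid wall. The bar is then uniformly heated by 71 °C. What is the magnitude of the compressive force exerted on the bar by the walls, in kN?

If the wall were absent the bar would grow by αΔT L = 26.9×10⁻⁶ × 71 × 425 = 0.8117 mm.
Since δ_free = 0.812 mm is less than the 1.3 mm gap, the bar never touches the wall. No axial force develops.

P ≈ 0 kN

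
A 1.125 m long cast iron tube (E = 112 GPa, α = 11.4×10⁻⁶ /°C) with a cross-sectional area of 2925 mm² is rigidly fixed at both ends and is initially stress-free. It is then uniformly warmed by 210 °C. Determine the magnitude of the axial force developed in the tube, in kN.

With zero net strain, σ = E·αΔT = 112 GPa × 11.4×10⁻⁶ × 210 = 268.1 MPa.
P = AEαΔT = 2925 × 112×10³ × 11.4×10⁻⁶ × 210 = 784.3 kN (compressive).

P ≈ 784 kN (compressive)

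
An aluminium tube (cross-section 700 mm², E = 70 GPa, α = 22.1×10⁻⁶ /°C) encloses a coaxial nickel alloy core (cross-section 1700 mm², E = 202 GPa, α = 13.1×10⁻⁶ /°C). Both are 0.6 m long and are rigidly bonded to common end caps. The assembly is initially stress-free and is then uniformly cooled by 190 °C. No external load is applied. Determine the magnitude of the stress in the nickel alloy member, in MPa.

Equilibrium of a rigid end plate with no external load gives equal and opposite internal forces ±P in the two members. Since α_{aluminium} > α_{nickel alloy}, cooling drives the aluminium into tension and the nickel alloy into compression.
Compatibility of the two members (thermal + elastic change equal): (α₁ − α₂)ΔT = P·[1/(A₁E₁) + 1/(A₂E₂)].
|α₁ − α₂|·ΔT = 9×10⁻⁶ × 190 = 0.00171.
1/(A₁E₁) + 1/(A₂E₂) = 1/(700×70×10³) + 1/(1700×202×10³) = 2.332×10⁻⁸ N⁻¹.
P = 0.00171 / 2.332×10⁻⁸ = 73330 N = 73.33 kN.
σ_{nickel alloy} = P/A₂ = 73330/1700 = 43.13 MPa, compressive.

σ ≈ 43.1 MPa (compressive)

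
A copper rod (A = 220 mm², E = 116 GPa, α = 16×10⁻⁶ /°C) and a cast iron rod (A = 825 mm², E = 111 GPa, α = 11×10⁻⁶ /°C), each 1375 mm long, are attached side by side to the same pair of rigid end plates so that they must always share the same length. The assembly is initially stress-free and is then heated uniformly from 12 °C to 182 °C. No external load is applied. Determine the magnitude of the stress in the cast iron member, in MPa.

σ ≈ 20.6 MPa (tensile)

Both members must finish at the same length. With the larger α, the copper tends to over-expand; the plates restrain it, putting the copper in compression and the cast iron in tension. With no external load the two internal forces are equal and opposite, magnitude P.
Compatibility of the two members (thermal + elastic change equal): (α₁ − α₂)ΔT = P·[1/(A₁E₁) + 1/(A₂E₂)].
|α₁ − α₂|·ΔT = 5×10⁻⁶ × 170 = 0.00085.
1/(A₁E₁) + 1/(A₂E₂) = 1/(220×116×10³) + 1/(825×111×10³) = 5.01×10⁻⁸ N⁻¹.
So P = 0.00085 / 5.01×10⁻⁸ = 16.96 kN.
σ_{cast iron} = P/A₂ = 16960/825 = 20.56 MPa, tensile.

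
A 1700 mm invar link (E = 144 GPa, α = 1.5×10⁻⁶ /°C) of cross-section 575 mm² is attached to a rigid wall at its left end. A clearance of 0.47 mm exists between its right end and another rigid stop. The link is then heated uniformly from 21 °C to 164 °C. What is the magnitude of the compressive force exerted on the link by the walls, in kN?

Free thermal elongation = αΔT L = 1.5×10⁻⁶ × 143 × 1700 = 0.3647 mm.
This is smaller than the 0.47 mm clearance, so the link expands freely without reaching the stop — the stress is zero.

P ≈ 0 kN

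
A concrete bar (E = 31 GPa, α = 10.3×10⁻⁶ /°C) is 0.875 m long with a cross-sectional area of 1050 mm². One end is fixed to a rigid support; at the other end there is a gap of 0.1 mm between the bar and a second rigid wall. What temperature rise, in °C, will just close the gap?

ΔT ≈ 11.1 °C

Contact occurs when the free expansion equals the gap: αΔT L = 0.1 mm.
So ΔT = g/(αL) = 0.1/(10.3×10⁻⁶ × 875) = 11.1 °C.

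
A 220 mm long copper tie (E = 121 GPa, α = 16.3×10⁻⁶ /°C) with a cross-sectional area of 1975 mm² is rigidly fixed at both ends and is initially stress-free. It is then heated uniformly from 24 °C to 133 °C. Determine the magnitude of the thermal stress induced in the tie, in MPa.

Because both ends are immovable the net strain is zero, and the suppressed thermal strain is αΔT = 16.3×10⁻⁶ × 109 = 1776.7×10⁻⁶.
σ = EαΔT = 121×10³ × 16.3×10⁻⁶ × 109 = 215 MPa (compressive; the tie is trying to expand).

σ ≈ 215 MPa (compressive)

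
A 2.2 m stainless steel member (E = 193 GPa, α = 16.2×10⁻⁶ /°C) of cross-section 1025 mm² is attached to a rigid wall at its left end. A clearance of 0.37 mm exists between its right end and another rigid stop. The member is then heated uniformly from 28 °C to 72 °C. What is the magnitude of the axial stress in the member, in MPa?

Unrestrained expansion: δ_free = αΔT L = 16.2×10⁻⁶ × 44 × 2200 = 1.568 mm.
This exceeds the 0.37 mm gap, so the wall pushes back. The portion of expansion that must be recovered elastically is δ_free − gap = 1.568 − 0.37 = 1.198 mm.
Compatibility: PL/(AE) = 1.198 mm, so σ = P/A = E × (1.198/2200) = 105.1 MPa.

σ ≈ 105 MPa (compressive)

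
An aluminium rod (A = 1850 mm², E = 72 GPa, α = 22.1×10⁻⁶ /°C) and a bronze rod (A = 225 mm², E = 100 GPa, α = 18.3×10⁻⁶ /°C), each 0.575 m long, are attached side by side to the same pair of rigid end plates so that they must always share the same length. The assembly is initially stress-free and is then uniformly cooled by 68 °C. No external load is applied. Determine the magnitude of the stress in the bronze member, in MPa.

σ ≈ 22.1 MPa (compressive)

Both members must finish at the same length. With the larger α, the aluminium tends to over-contract; the plates restrain it, putting the aluminium in tension and the bronze in compression. With no external load the two internal forces are equal and opposite, magnitude P.
Compatibility of the two members (thermal + elastic change equal): (α₁ − α₂)ΔT = P·[1/(A₁E₁) + 1/(A₂E₂)].
|α₁ − α₂|·ΔT = 3.8×10⁻⁶ × 68 = 0.0002584.
1/(A₁E₁) + 1/(A₂E₂) = 1/(1850×72×10³) + 1/(225×100×10³) = 5.195×10⁻⁸ N⁻¹.
P = 0.0002584 / 5.195×10⁻⁸ = 4974 N = 4.974 kN.
σ_{bronze} = P/A₂ = 4974/225 = 22.11 MPa, compressive.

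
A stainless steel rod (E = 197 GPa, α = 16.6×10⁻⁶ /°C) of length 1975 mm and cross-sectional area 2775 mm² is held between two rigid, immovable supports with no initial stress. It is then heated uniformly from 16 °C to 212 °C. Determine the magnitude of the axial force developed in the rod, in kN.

P ≈ 1780 kN (compressive)

With zero net strain, σ = E·αΔT = 197 GPa × 16.6×10⁻⁶ × 196 = 641 MPa.
Axial force P = σA = 641 × 2775 = 1.779×10⁶ N = 1779 kN, compressive.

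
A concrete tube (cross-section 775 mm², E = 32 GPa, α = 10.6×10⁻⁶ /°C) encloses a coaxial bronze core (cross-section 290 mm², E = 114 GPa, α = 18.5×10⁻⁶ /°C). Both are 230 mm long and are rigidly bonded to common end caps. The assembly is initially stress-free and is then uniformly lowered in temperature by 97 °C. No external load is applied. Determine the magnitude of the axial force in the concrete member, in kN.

Both members must finish at the same length. With the larger α, the bronze tends to over-contract; the plates restrain it, putting the bronze in tension and the concrete in compression. With no external load the two internal forces are equal and opposite, magnitude P.
Compatibility of the two members (thermal + elastic change equal): (α₁ − α₂)ΔT = P·[1/(A₁E₁) + 1/(A₂E₂)].
|α₁ − α₂|·ΔT = 7.9×10⁻⁶ × 97 = 0.0007663.
1/(A₁E₁) + 1/(A₂E₂) = 1/(775×32×10³) + 1/(290×114×10³) = 7.057×10⁻⁸ N⁻¹.
So P = 0.0007663 / 7.057×10⁻⁸ = 10.86 kN.

P ≈ 10.9 kN (compressive in the concrete)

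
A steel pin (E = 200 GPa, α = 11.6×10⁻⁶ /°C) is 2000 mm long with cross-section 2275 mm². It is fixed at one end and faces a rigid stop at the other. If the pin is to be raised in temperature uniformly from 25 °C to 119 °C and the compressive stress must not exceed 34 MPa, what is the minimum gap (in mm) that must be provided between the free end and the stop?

With no wall the pin would lengthen by αΔT L = 11.6×10⁻⁶ × 94 × 2000 = 2.181 mm.
At the allowable stress the elastic shortening the wall may impose is σL/E = 34 × 2000 / (200×10³) = 0.34 mm.
The gap must absorb the remainder: g_min = 2.181 − 0.34 = 1.841 mm.

g ≈ 1.84 mm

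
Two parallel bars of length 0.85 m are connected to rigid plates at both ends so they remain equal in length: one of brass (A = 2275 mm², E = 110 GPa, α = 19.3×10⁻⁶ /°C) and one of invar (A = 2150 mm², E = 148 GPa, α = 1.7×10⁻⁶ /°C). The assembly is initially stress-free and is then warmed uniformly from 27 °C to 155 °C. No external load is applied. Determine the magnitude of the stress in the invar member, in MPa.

σ ≈ 147 MPa (tensile)

Equilibrium of a rigid end plate with no external load gives equal and opposite internal forces ±P in the two members. Since α_{brass} > α_{invar}, heating drives the brass into compression and the invar into tension.
Equating the net (thermal + elastic) strains gives |α₁ − α₂|·ΔT = P·[1/(A₁E₁) + 1/(A₂E₂)].
|α₁ − α₂|·ΔT = 17.6×10⁻⁶ × 128 = 0.002253.
1/(A₁E₁) + 1/(A₂E₂) = 1/(2275×110×10³) + 1/(2150×148×10³) = 7.139×10⁻⁹ N⁻¹.
P = 0.002253 / 7.139×10⁻⁹ = 315600 N = 315.6 kN.
σ_{invar} = P/A₂ = 315600/2150 = 146.8 MPa, tensile.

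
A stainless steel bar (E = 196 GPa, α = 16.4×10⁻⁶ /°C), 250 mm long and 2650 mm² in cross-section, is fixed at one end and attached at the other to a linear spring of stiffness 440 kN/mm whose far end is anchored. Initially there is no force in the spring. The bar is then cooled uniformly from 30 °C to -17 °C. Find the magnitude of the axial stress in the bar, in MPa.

If the spring were absent the bar would shorten by αΔT L = 16.4×10⁻⁶ × 47 × 250 = 0.1927 mm.
Let P be the tensile force in the spring. The bar extends elastically by PL/(AE) and the spring stretches by P/k; together these equal δ_free.
P [ L/(AE) + 1/k ] = δ_free → P [ 250/(2650×196×10³) + 1/(440×10³) ] = 0.1927.
P = 0.1927 / 2.754×10⁻⁶ = 69970 N.
σ = P/A = 69970/2650 = 26.4 MPa.

σ ≈ 26.4 MPa (tensile)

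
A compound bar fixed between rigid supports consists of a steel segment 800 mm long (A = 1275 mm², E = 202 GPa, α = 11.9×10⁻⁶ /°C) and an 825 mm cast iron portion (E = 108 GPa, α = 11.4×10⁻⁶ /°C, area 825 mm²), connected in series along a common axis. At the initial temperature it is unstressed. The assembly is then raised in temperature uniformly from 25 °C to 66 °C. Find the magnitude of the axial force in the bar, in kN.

P ≈ 62.7 kN (compressive)

Free thermal expansion of the whole bar: Σ αᵢΔT Lᵢ = 11.9×10⁻⁶×41×800 + 11.4×10⁻⁶×41×825 = 0.7759 mm.
The walls prevent any net length change, so an axial force P (same in every segment) develops. Compatibility: P · Σ Lᵢ/(AᵢEᵢ) = δ_free.
The series flexibility is Σ Lᵢ/(AᵢEᵢ) = 800/(1275×202×10³) + 825/(825×108×10³) = 1.237×10⁻⁵ mm/N.
Hence P = δ_free / Σ(L/AE) = 0.7759/1.237×10⁻⁵ = 62.75 kN (compressive).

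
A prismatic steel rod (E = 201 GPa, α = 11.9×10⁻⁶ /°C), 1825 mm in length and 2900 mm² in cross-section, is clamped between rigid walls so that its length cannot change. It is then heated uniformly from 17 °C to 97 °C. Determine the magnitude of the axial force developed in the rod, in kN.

Full restraint means ε = 0, so the stress is σ = EαΔT = 201×10³ × 11.9×10⁻⁶ × 80 = 191.4 MPa.
Axial force P = σA = 191.4 × 2900 = 554900 N = 554.9 kN, compressive.

P ≈ 555 kN (compressive)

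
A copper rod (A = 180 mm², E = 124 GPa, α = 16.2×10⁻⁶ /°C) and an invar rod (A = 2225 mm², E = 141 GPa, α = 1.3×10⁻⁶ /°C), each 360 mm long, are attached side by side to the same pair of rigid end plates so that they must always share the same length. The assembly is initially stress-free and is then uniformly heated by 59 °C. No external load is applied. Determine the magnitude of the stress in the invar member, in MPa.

σ ≈ 8.23 MPa (tensile)

Both members must finish at the same length. With the larger α, the copper tends to over-expand; the plates restrain it, putting the copper in compression and the invar in tension. With no external load the two internal forces are equal and opposite, magnitude P.
Setting the final lengths equal and cancelling L: (α₁ − α₂)ΔT = P/(A₁E₁) + P/(A₂E₂).
|α₁ − α₂|·ΔT = 14.9×10⁻⁶ × 59 = 0.0008791.
1/(A₁E₁) + 1/(A₂E₂) = 1/(180×124×10³) + 1/(2225×141×10³) = 4.799×10⁻⁸ N⁻¹.
So P = 0.0008791 / 4.799×10⁻⁸ = 18.32 kN.
σ_{invar} = P/A₂ = 18320/2225 = 8.233 MPa, tensile.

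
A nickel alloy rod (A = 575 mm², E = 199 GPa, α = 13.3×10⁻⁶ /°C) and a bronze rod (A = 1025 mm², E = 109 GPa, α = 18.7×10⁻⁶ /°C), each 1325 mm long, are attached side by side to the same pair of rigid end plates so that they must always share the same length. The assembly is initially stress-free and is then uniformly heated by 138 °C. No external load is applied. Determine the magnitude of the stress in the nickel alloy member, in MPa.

σ ≈ 73.3 MPa (tensile)

Equilibrium of a rigid end plate with no external load gives equal and opposite internal forces ±P in the two members. Since α_{bronze} > α_{nickel alloy}, heating drives the bronze into compression and the nickel alloy into tension.
Setting the final lengths equal and cancelling L: (α₁ − α₂)ΔT = P/(A₁E₁) + P/(A₂E₂).
|α₁ − α₂|·ΔT = 5.4×10⁻⁶ × 138 = 0.0007452.
1/(A₁E₁) + 1/(A₂E₂) = 1/(575×199×10³) + 1/(1025×109×10³) = 1.769×10⁻⁸ N⁻¹.
So P = 0.0007452 / 1.769×10⁻⁸ = 42.13 kN.
σ_{nickel alloy} = P/A₁ = 42130/575 = 73.26 MPa, tensile.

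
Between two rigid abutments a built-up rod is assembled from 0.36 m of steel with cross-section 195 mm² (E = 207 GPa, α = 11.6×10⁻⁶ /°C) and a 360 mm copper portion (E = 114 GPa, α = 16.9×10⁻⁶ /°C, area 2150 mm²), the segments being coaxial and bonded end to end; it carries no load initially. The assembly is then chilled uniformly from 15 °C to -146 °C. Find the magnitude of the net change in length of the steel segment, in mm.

With the walls removed the bar would change length by δ_free = Σ αᵢΔT Lᵢ = 11.6×10⁻⁶×161×360 + 16.9×10⁻⁶×161×360 = 1.652 mm.
The rigid supports impose zero overall length change; the single axial force P common to all segments must satisfy P Σ Lᵢ/(AᵢEᵢ) = δ_free.
Σ Lᵢ/(AᵢEᵢ) = 360/(195×207×10³) + 360/(2150×114×10³) = 1.039×10⁻⁵ mm/N.
P = 1.652 / 1.039×10⁻⁵ = 159000 N = 159 kN, tensile.
For the steel segment, free thermal change = 11.6×10⁻⁶×161×360 = 0.6723 mm and elastic change from P = 159000×360/(195×207×10³) = 1.418 mm; these oppose, so the net change is 0.746 mm (segment lengthens).

|ΔL| ≈ 0.746 mm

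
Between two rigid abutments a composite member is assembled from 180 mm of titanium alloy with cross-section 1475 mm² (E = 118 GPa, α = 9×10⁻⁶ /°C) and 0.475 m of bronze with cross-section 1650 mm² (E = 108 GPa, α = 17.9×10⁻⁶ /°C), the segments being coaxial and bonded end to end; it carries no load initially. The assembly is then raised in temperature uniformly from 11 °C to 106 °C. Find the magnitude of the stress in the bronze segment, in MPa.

σ ≈ 158 MPa (compressive)

If the supports were absent, the total length change would be Σ αᵢΔT Lᵢ = 9×10⁻⁶×95×180 + 17.9×10⁻⁶×95×475 = 0.9616 mm.
The walls prevent any net length change, so an axial force P (same in every segment) develops. Compatibility: P · Σ Lᵢ/(AᵢEᵢ) = δ_free.
Σ Lᵢ/(AᵢEᵢ) = 180/(1475×118×10³) + 475/(1650×108×10³) = 3.7×10⁻⁶ mm/N.
So P = 0.9616 / 3.7×10⁻⁶ = 259.9 kN, compressive.
σ_{bronze} = P / A = 259900 / 1650 = 157.5 MPa.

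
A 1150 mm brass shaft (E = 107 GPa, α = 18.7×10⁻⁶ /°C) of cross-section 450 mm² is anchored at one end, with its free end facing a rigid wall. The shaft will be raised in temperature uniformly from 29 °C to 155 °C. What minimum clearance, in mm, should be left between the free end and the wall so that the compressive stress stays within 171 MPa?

Free expansion if unrestrained: δ_free = αΔT L = 18.7×10⁻⁶ × 126 × 1150 = 2.71 mm.
At the allowable stress the elastic shortening the wall may impose is σL/E = 171 × 1150 / (107×10³) = 1.838 mm.
The gap must absorb the remainder: g_min = 2.71 − 1.838 = 0.8718 mm.

g ≈ 0.872 mm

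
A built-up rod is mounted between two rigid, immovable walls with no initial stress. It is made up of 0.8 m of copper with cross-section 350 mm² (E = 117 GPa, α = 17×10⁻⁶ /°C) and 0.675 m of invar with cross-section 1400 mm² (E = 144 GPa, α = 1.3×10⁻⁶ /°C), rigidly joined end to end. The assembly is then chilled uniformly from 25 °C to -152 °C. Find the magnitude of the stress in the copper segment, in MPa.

If the supports were absent, the total length change would be Σ αᵢΔT Lᵢ = 17×10⁻⁶×177×800 + 1.3×10⁻⁶×177×675 = 2.563 mm.
Since the ends are fixed, an axial force P builds up, equal in every segment, with P · Σ Lᵢ/(AᵢEᵢ) = δ_free.
Σ Lᵢ/(AᵢEᵢ) = 800/(350×117×10³) + 675/(1400×144×10³) = 2.288×10⁻⁵ mm/N.
P = 2.563 / 2.288×10⁻⁵ = 112000 N = 112 kN, tensile.
σ_{copper} = P / A = 112000 / 350 = 319.9 MPa.

σ ≈ 320 MPa (tensile)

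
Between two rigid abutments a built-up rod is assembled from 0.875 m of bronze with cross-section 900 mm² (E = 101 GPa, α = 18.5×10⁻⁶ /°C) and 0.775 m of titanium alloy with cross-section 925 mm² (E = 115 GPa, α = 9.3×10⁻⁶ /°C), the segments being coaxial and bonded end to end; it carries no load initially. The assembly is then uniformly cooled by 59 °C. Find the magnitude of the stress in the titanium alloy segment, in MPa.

If the supports were absent, the total length change would be Σ αᵢΔT Lᵢ = 18.5×10⁻⁶×59×875 + 9.3×10⁻⁶×59×775 = 1.38 mm.
The rigid supports impose zero overall length change; the single axial force P common to all segments must satisfy P Σ Lᵢ/(AᵢEᵢ) = δ_free.
The series flexibility is Σ Lᵢ/(AᵢEᵢ) = 875/(900×101×10³) + 775/(925×115×10³) = 1.691×10⁻⁵ mm/N.
Hence P = δ_free / Σ(L/AE) = 1.38/1.691×10⁻⁵ = 81.62 kN (tensile).
σ_{titanium alloy} = P / A = 81620 / 925 = 88.24 MPa.

σ ≈ 88.2 MPa (tensile)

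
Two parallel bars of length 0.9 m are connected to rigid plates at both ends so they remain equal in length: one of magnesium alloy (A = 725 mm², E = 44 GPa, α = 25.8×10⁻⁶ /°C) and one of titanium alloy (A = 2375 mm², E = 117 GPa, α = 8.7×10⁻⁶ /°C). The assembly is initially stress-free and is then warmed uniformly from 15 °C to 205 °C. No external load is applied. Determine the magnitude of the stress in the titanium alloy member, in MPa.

Both members must finish at the same length. With the larger α, the magnesium alloy tends to over-expand; the plates restrain it, putting the magnesium alloy in compression and the titanium alloy in tension. With no external load the two internal forces are equal and opposite, magnitude P.
Equating the net (thermal + elastic) strains gives |α₁ − α₂|·ΔT = P·[1/(A₁E₁) + 1/(A₂E₂)].
|α₁ − α₂|·ΔT = 17.1×10⁻⁶ × 190 = 0.003249.
1/(A₁E₁) + 1/(A₂E₂) = 1/(725×44×10³) + 1/(2375×117×10³) = 3.495×10⁻⁸ N⁻¹.
P = 0.003249 / 3.495×10⁻⁸ = 92970 N = 92.97 kN.
σ_{titanium alloy} = P/A₂ = 92970/2375 = 39.15 MPa, tensile.

σ ≈ 39.1 MPa (tensile)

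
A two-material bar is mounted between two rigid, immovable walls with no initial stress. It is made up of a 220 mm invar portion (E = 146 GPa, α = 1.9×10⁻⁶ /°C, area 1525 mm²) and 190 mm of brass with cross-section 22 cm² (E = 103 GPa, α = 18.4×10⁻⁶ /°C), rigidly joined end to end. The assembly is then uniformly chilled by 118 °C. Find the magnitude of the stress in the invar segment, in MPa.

σ ≈ 166 MPa (tensile)

Free thermal contraction of the whole bar: Σ αᵢΔT Lᵢ = 1.9×10⁻⁶×118×220 + 18.4×10⁻⁶×118×190 = 0.4619 mm.
Since the ends are fixed, an axial force P builds up, equal in every segment, with P · Σ Lᵢ/(AᵢEᵢ) = δ_free.
The series flexibility is Σ Lᵢ/(AᵢEᵢ) = 220/(1525×146×10³) + 190/(2200×103×10³) = 1.827×10⁻⁶ mm/N.
So P = 0.4619 / 1.827×10⁻⁶ = 252.9 kN, tensile.
σ_{invar} = P / A = 252900 / 1525 = 165.8 MPa.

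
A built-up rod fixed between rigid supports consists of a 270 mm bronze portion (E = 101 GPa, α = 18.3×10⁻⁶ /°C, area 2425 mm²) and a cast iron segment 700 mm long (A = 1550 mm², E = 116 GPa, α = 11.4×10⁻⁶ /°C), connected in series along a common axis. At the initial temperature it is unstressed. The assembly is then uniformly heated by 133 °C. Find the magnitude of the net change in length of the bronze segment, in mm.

|ΔL| ≈ 0.278 mm

If the supports were absent, the total length change would be Σ αᵢΔT Lᵢ = 18.3×10⁻⁶×133×270 + 11.4×10⁻⁶×133×700 = 1.718 mm.
The rigid supports impose zero overall length change; the single axial force P common to all segments must satisfy P Σ Lᵢ/(AᵢEᵢ) = δ_free.
The series flexibility is Σ Lᵢ/(AᵢEᵢ) = 270/(2425×101×10³) + 700/(1550×116×10³) = 4.996×10⁻⁶ mm/N.
P = 1.718 / 4.996×10⁻⁶ = 344000 N = 344 kN, compressive.
For the bronze segment, free thermal change = 18.3×10⁻⁶×133×270 = 0.6572 mm and elastic change from P = 344000×270/(2425×101×10³) = 0.3792 mm; these oppose, so the net change is 0.278 mm (segment lengthens).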